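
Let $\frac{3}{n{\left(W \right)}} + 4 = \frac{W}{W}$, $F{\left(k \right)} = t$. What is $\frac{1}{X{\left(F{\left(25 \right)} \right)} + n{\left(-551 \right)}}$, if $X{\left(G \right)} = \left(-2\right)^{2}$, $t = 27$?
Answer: $\frac{1}{3} \approx 0.33333$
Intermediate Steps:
$F{\left(k \right)} = 27$
$n{\left(W \right)} = -1$ ($n{\left(W \right)} = \frac{3}{-4 + \frac{W}{W}} = \frac{3}{-4 + 1} = \frac{3}{-3} = 3 \left(- \frac{1}{3}\right) = -1$)
$X{\left(G \right)} = 4$
$\frac{1}{X{\left(F{\left(25 \right)} \right)} + n{\left(-551 \right)}} = \frac{1}{4 - 1} = \frac{1}{3}$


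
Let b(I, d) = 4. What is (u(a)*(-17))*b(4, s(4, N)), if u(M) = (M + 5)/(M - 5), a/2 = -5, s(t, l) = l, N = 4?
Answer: -68/3 ≈ -22.667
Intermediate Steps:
a = -10 (a = 2*(-5) = -10)
u(M) = (5 + M)/(-5 + M)
(u(a)*(-17))*b(4, s(4, N)) = (((5 - 10)/(-5 - 10))*(-17))*4 = ((-5/(-15))*(-17))*4 = (-1/15*(-5)*(-17))*4 = ((⅓)*(-17))*4 = -17/3*4 = -68/3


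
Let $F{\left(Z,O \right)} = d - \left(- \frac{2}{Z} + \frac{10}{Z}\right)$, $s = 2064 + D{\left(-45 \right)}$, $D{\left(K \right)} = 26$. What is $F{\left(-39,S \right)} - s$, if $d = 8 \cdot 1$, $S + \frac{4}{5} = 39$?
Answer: $- \frac{81190}{39} \approx -2081.8$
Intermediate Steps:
$S = \frac{191}{5}$ ($S = - \frac{4}{5} + 39 = \frac{191}{5} \approx 38.2$)
$d = 8$
$s = 2090$ ($s = 2064 + 26 = 2090$)
$F{\left(Z,O \right)} = 8 - \frac{8}{Z}$ ($F{\left(Z,O \right)} = 8 - \left(- \frac{2}{Z} + \frac{10}{Z}\right) = 8 - \frac{8}{Z}$)
$F{\left(-39,S \right)} - s = \left(8 - \frac{8}{-39}\right) - 2090 = \left(8 - - \frac{8}{39}\right) - 2090 = \left(8 + \frac{8}{39}\right) - 2090 = \frac{320}{39} - 2090 = - \frac{81190}{39}$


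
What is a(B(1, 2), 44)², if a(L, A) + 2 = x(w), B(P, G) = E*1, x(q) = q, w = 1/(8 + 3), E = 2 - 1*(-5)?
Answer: 441/121 ≈ 3.6446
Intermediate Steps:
E = 7 (E = 2 + 5 = 7)
w = 1/11 ≈ 0.090909
B(P, G) = 7 (B(P, G) = 7*1 = 7)
a(L, A) = -21/11 (a(L, A) = -2 + 1/11 = -21/11)
a(B(1, 2), 44)² = (-21/11)² = 441/121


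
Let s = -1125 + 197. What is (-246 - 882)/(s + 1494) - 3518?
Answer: -996158/283 ≈ -3520.0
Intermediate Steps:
s = -928
(-246 - 882)/(s + 1494) - 3518 = (-246 - 882)/(-928 + 1494) - 3518 = -1128/566 - 3518 = -1128*1/566 - 3518 = -564/283 - 3518 = -996158/283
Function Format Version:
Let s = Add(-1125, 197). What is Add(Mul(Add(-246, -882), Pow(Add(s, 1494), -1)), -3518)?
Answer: Rational(-996158, 283) ≈ -3520.0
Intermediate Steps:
s = -928
Add(Mul(Add(-246, -882), Pow(Add(s, 1494), -1)), -3518) = Add(Mul(Add(-246, -882), Pow(Add(-928, 1494), -1)), -3518) = Add(Mul(-1128, Pow(566, -1)), -3518) = Add(Mul(-1128, Rational(1, 566)), -3518) = Add(Rational(-564, 283), -3518) = Rational(-996158, 283)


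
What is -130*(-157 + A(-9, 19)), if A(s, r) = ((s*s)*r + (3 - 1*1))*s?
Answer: 1823380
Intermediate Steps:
A(s, r) = s*(2 + r*s**2) (A(s, r) = (s**2*r + (3 - 1))*s = (r*s**2 + 2)*s = (2 + r*s**2)*s = s*(2 + r*s**2))
-130*(-157 + A(-9, 19)) = -130*(-157 - 9*(2 + 19*(-9)**2)) = -130*(-157 - 9*(2 + 19*81)) = -130*(-157 - 9*(2 + 1539)) = -130*(-157 - 9*1541) = -130*(-157 - 13869) = -130*(-14026) = 1823380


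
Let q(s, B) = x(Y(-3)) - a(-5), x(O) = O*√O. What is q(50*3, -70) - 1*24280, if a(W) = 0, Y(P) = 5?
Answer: -24280 + 5*√5 ≈ -24269.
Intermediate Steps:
x(O) = O^(3/2)
q(s, B) = 5*√5 (q(s, B) = 5^(3/2) - 1*0 = 5*√5 + 0 = 5*√5)
q(50*3, -70) - 1*24280 = 5*√5 - 1*24280 = 5*√5 - 24280 = -24280 + 5*√5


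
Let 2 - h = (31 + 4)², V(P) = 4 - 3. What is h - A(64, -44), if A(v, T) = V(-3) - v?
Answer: -1160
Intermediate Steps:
V(P) = 1
A(v, T) = 1 - v
h = -1223 (h = 2 - (31 + 4)² = 2 - 1*35² = 2 - 1*1225 = 2 - 1225 = -1223)
h - A(64, -44) = -1223 - (1 - 1*64) = -1223 - (1 - 64) = -1223 - 1*(-63) = -1223 + 63 = -1160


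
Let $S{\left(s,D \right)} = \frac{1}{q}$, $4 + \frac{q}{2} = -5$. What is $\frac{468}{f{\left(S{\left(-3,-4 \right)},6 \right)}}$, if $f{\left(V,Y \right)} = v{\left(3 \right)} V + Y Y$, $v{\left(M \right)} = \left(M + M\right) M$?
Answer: $\frac{468}{35} \approx 13.371$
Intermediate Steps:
$q = -18$ ($q = -8 + 2 \left(-5\right) = -8 - 10 = -18$)
$v{\left(M \right)} = 2 M^{2}$ ($v{\left(M \right)} = 2 M M = 2 M^{2}$)
$S{\left(s,D \right)} = - \frac{1}{18}$ ($S{\left(s,D \right)} = \frac{1}{-18} = - \frac{1}{18}$)
$f{\left(V,Y \right)} = Y^{2} + 18 V$ ($f{\left(V,Y \right)} = 2 \cdot 3^{2} V + Y Y = 2 \cdot 9 V + Y^{2} = 18 V + Y^{2} = Y^{2} + 18 V$)
$\frac{468}{f{\left(S{\left(-3,-4 \right)},6 \right)}} = \frac{468}{6^{2} + 18 \left(- \frac{1}{18}\right)} = \frac{468}{36 - 1} = \frac{468}{35}$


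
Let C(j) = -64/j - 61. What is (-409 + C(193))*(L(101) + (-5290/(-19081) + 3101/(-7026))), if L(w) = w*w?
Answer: -20689750815649785/4312363243 ≈ -4.7978e+6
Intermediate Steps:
L(w) = w**2
C(j) = -61 - 64/j
(-409 + C(193))*(L(101) + (-5290/(-19081) + 3101/(-7026))) = (-409 + (-61 - 64/193))*(101**2 + (-5290/(-19081) + 3101/(-7026))) = (-409 + (-61 - 64*1/193))*(10201 + (-5290*(-1/19081) + 3101*(-1/7026))) = (-409 + (-61 - 64/193))*(10201 + (5290/19081 - 3101/7026)) = (-409 - 11837/193)*(10201 - 22002641/134063106) = -90774/193*1367555741665/134063106 = -20689750815649785/4312363243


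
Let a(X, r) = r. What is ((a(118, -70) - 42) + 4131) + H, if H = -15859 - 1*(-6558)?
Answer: -5282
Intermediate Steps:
H = -9301 (H = -15859 + 6558 = -9301)
((a(118, -70) - 42) + 4131) + H = ((-70 - 42) + 4131) - 9301 = (-112 + 4131) - 9301 = 4019 - 9301 = -5282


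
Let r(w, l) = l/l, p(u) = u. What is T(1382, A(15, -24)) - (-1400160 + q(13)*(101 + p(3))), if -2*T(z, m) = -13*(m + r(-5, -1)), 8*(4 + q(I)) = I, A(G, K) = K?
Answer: 2800515/2 ≈ 1.4003e+6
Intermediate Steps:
q(I) = -4 + I/8
r(w, l) = 1
T(z, m) = 13/2 + 13*m/2 (T(z, m) = -(-13)*(m + 1)/2 = -(-13)*(1 + m)/2 = -(-13 - 13*m)/2 = 13/2 + 13*m/2)
T(1382, A(15, -24)) - (-1400160 + q(13)*(101 + p(3))) = (13/2 + (13/2)*(-24)) - (-1400160 + (-4 + (⅛)*13)*(101 + 3)) = (13/2 - 156) - (-1400160 + (-4 + 13/8)*104) = -299/2 - (-1400160 - 19/8*104) = -299/2 - (-1400160 - 247) = -299/2 - 1*(-1400407) = -299/2 + 1400407 = 2800515/2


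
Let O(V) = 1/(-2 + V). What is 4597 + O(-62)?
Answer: 294207/64 ≈ 4597.0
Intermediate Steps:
4597 + O(-62) = 4597 + 1/(-2 - 62) = 4597 + 1/(-64) = 4597 - 1/64 = 294207/64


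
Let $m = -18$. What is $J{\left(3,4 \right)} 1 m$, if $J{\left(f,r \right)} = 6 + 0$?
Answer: $-108$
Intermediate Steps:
$J{\left(f,r \right)} = 6$
$J{\left(3,4 \right)} 1 m = 6 \cdot 1 \left(-18\right) = 6 \left(-18\right) = -108$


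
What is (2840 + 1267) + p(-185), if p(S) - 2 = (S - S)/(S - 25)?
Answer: 4109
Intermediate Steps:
p(S) = 2 (p(S) = 2 + (S - S)/(S - 25) = 2 + 0/(-25 + S) = 2 + 0 = 2)
(2840 + 1267) + p(-185) = (2840 + 1267) + 2 = 4107 + 2 = 4109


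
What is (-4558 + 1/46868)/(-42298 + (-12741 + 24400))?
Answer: 213624343/1435988652 ≈ 0.14876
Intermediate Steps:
(-4558 + 1/46868)/(-42298 + (-12741 + 24400)) = (-4558 + 1/46868)/(-42298 + 11659) = -213624343/46868/(-30639) = -213624343/46868*(-1/30639) = 213624343/1435988652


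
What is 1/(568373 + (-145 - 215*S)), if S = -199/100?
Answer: 20/11373117 ≈ 1.7585e-6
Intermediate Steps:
S = -199/100 (S = -199*1/100 = -199/100 ≈ -1.9900)
1/(568373 + (-145 - 215*S)) = 1/(568373 + (-145 - 215*(-199/100))) = 1/(568373 + (-145 + 8557/20)) = 1/(568373 + 5657/20) = 1/(11373117/20) = 20/11373117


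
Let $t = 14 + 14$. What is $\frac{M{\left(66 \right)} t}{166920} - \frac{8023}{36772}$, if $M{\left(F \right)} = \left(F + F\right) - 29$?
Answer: $- \frac{154143589}{767247780} \approx -0.2009$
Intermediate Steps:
$t = 28$
$M{\left(F \right)} = -29 + 2 F$ ($M{\left(F \right)} = 2 F - 29 = -29 + 2 F$)
$\frac{M{\left(66 \right)} t}{166920} - \frac{8023}{36772} = \frac{\left(-29 + 2 \cdot 66\right) 28}{166920} - \frac{8023}{36772} = \left(-29 + 132\right) 28 \cdot \frac{1}{166920} - \frac{8023}{36772} = 103 \cdot 28 \cdot \frac{1}{166920} - \frac{8023}{36772} = 2884 \cdot \frac{1}{166920} - \frac{8023}{36772} = \frac{721}{41730} - \frac{8023}{36772} = - \frac{154143589}{767247780}$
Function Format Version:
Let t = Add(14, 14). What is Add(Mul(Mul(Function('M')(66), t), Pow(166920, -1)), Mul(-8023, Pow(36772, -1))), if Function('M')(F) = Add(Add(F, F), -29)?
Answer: Rational(-154143589, 767247780) ≈ -0.20090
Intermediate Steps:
t = 28
Function('M')(F) = Add(-29, Mul(2, F)) (Function('M')(F) = Add(Mul(2, F), -29) = Add(-29, Mul(2, F)))
Add(Mul(Mul(Function('M')(66), t), Pow(166920, -1)), Mul(-8023, Pow(36772, -1))) = Add(Mul(Mul(Add(-29, Mul(2, 66)), 28), Pow(166920, -1)), Mul(-8023, Pow(36772, -1))) = Add(Mul(Mul(Add(-29, 132), 28), Rational(1, 166920)), Mul(-8023, Rational(1, 36772))) = Add(Mul(Mul(103, 28), Rational(1, 166920)), Rational(-8023, 36772)) = Add(Mul(2884, Rational(1, 166920)), Rational(-8023, 36772)) = Add(Rational(721, 41730), Rational(-8023, 36772)) = Rational(-154143589, 767247780)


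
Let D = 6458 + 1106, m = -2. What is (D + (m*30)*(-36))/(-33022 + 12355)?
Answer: -9724/20667 ≈ -0.47051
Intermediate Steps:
D = 7564
(D + (m*30)*(-36))/(-33022 + 12355) = (7564 - 2*30*(-36))/(-33022 + 12355) = (7564 - 60*(-36))/(-20667) = (7564 + 2160)*(-1/20667) = 9724*(-1/20667) = -9724/20667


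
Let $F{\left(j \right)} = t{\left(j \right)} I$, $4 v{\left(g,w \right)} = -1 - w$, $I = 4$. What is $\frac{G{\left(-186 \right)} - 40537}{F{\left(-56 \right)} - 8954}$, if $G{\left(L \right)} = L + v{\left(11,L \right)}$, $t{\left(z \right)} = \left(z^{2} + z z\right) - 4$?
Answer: $- \frac{162707}{64472} \approx -2.5237$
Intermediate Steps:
$v{\left(g,w \right)} = - \frac{1}{4} - \frac{w}{4}$ ($v{\left(g,w \right)} = \frac{-1 - w}{4} = - \frac{1}{4} - \frac{w}{4}$)
$t{\left(z \right)} = -4 + 2 z^{2}$ ($t{\left(z \right)} = \left(z^{2} + z^{2}\right) - 4 = 2 z^{2} - 4 = -4 + 2 z^{2}$)
$G{\left(L \right)} = - \frac{1}{4} + \frac{3 L}{4}$ ($G{\left(L \right)} = L - \left(\frac{1}{4} + \frac{L}{4}\right) = - \frac{1}{4} + \frac{3 L}{4}$)
$F{\left(j \right)} = -16 + 8 j^{2}$ ($F{\left(j \right)} = \left(-4 + 2 j^{2}\right) 4 = -16 + 8 j^{2}$)
$\frac{G{\left(-186 \right)} - 40537}{F{\left(-56 \right)} - 8954} = \frac{\left(- \frac{1}{4} + \frac{3}{4} \left(-186\right)\right) - 40537}{\left(-16 + 8 \left(-56\right)^{2}\right) - 8954} = \frac{\left(- \frac{1}{4} - \frac{279}{2}\right) - 40537}{\left(-16 + 8 \cdot 3136\right) - 8954} = \frac{- \frac{559}{4} - 40537}{\left(-16 + 25088\right) - 8954} = - \frac{162707}{4 \left(25072 - 8954\right)} = - \frac{162707}{4 \cdot 16118} = \left(- \frac{162707}{4}\right) \frac{1}{16118} = - \frac{162707}{64472}$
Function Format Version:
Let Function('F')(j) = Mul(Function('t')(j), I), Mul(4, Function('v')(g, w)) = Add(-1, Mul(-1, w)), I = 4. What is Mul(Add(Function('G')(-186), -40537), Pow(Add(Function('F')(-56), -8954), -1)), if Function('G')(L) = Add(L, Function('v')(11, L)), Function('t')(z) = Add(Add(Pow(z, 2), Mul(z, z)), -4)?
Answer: Rational(-162707, 64472) ≈ -2.5237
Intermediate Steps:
Function('v')(g, w) = Add(Rational(-1, 4), Mul(Rational(-1, 4), w)) (Function('v')(g, w) = Mul(Rational(1, 4), Add(-1, Mul(-1, w))) = Add(Rational(-1, 4), Mul(Rational(-1, 4), w)))
Function('t')(z) = Add(-4, Mul(2, Pow(z, 2))) (Function('t')(z) = Add(Add(Pow(z, 2), Pow(z, 2)), -4) = Add(Mul(2, Pow(z, 2)), -4) = Add(-4, Mul(2, Pow(z, 2))))
Function('G')(L) = Add(Rational(-1, 4), Mul(Rational(3, 4), L)) (Function('G')(L) = Add(L, Add(Rational(-1, 4), Mul(Rational(-1, 4), L))) = Add(Rational(-1, 4), Mul(Rational(3, 4), L)))
Function('F')(j) = Add(-16, Mul(8, Pow(j, 2))) (Function('F')(j) = Mul(Add(-4, Mul(2, Pow(j, 2))), 4) = Add(-16, Mul(8, Pow(j, 2))))
Mul(Add(Function('G')(-186), -40537), Pow(Add(Function('F')(-56), -8954), -1)) = Mul(Add(Add(Rational(-1, 4), Mul(Rational(3, 4), -186)), -40537), Pow(Add(Add(-16, Mul(8, Pow(-56, 2))), -8954), -1)) = Mul(Add(Add(Rational(-1, 4), Rational(-279, 2)), -40537), Pow(Add(Add(-16, Mul(8, 3136)), -8954), -1)) = Mul(Add(Rational(-559, 4), -40537), Pow(Add(Add(-16, 25088), -8954), -1)) = Mul(Rational(-162707, 4), Pow(Add(25072, -8954), -1)) = Mul(Rational(-162707, 4), Pow(16118, -1)) = Mul(Rational(-162707, 4), Rational(1, 16118)) = Rational(-162707, 64472)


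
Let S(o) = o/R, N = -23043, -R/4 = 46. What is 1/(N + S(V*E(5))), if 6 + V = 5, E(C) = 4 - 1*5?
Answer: -184/4239913 ≈ -4.3397e-5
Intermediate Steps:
E(C) = -1 (E(C) = 4 - 5 = -1)
V = -1 (V = -6 + 5 = -1)
R = -184 (R = -4*46 = -184)
S(o) = -o/184 (S(o) = o/(-184) = o*(-1/184) = -o/184)
1/(N + S(V*E(5))) = 1/(-23043 - (-1)*(-1)/184) = 1/(-23043 - 1/184*1) = 1/(-23043 - 1/184) = 1/(-4239913/184) = -184/4239913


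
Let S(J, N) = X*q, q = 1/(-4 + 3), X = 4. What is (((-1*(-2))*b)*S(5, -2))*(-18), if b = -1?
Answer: -144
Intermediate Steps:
q = -1 (q = 1/(-1) = -1)
S(J, N) = -4 (S(J, N) = 4*(-1) = -4)
(((-1*(-2))*b)*S(5, -2))*(-18) = ((-1*(-2)*(-1))*(-4))*(-18) = ((2*(-1))*(-4))*(-18) = -2*(-4)*(-18) = 8*(-18) = -144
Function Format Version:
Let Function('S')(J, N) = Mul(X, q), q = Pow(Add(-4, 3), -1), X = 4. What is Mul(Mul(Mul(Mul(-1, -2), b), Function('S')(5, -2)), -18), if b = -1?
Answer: -144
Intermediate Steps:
q = -1 (q = Pow(-1, -1) = -1)
Function('S')(J, N) = -4 (Function('S')(J, N) = Mul(4, -1) = -4)
Mul(Mul(Mul(Mul(-1, -2), b), Function('S')(5, -2)), -18) = Mul(Mul(Mul(Mul(-1, -2), -1), -4), -18) = Mul(Mul(Mul(2, -1), -4), -18) = Mul(Mul(-2, -4), -18) = Mul(8, -18) = -144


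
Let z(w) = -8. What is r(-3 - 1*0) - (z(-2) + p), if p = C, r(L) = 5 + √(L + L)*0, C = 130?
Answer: -117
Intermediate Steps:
r(L) = 5 (r(L) = 5 + √(2*L)*0 = 5 + (√2*√L)*0 = 5 + 0 = 5)
p = 130
r(-3 - 1*0) - (z(-2) + p) = 5 - (-8 + 130) = 5 - 1*122 = 5 - 122 = -117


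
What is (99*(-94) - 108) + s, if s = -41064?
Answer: -50478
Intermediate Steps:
(99*(-94) - 108) + s = (99*(-94) - 108) - 41064 = (-9306 - 108) - 41064 = -9414 - 41064 = -50478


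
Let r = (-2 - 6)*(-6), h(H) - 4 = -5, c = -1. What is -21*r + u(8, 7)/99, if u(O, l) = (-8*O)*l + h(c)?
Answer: -100241/99 ≈ -1012.5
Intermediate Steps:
h(H) = -1 (h(H) = 4 - 5 = -1)
u(O, l) = -1 - 8*O*l (u(O, l) = (-8*O)*l - 1 = -8*O*l - 1 = -1 - 8*O*l)
r = 48 (r = -8*(-6) = 48)
-21*r + u(8, 7)/99 = -21*48 + (-1 - 8*8*7)/99 = -1008 + (-1 - 448)*(1/99) = -1008 - 449*1/99 = -1008 - 449/99 = -100241/99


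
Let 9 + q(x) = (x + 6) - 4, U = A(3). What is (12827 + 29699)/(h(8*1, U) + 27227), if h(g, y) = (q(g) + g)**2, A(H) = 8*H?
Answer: 21263/13654 ≈ 1.5573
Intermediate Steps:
U = 24 (U = 8*3 = 24)
q(x) = -7 + x (q(x) = -9 + ((x + 6) - 4) = -9 + ((6 + x) - 4) = -9 + (2 + x) = -7 + x)
h(g, y) = (-7 + 2*g)**2 (h(g, y) = ((-7 + g) + g)**2 = (-7 + 2*g)**2)
(12827 + 29699)/(h(8*1, U) + 27227) = (12827 + 29699)/((-7 + 2*(8*1))**2 + 27227) = 42526/((-7 + 2*8)**2 + 27227) = 42526/((-7 + 16)**2 + 27227) = 42526/(9**2 + 27227) = 42526/(81 + 27227) = 42526/27308 = 42526*(1/27308) = 21263/13654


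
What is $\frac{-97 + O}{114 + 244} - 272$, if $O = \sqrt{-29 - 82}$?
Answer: $- \frac{97473}{358} + \frac{i \sqrt{111}}{358} \approx -272.27 + 0.029429 i$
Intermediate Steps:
$O = i \sqrt{111}$ ($O = \sqrt{-111} = i \sqrt{111} \approx 10.536 i$)
$\frac{-97 + O}{114 + 244} - 272 = \frac{-97 + i \sqrt{111}}{114 + 244} - 272 = \frac{-97 + i \sqrt{111}}{358} - 272 = \left(-97 + i \sqrt{111}\right) \frac{1}{358} - 272 = \left(- \frac{97}{358} + \frac{i \sqrt{111}}{358}\right) - 272 = - \frac{97473}{358} + \frac{i \sqrt{111}}{358}$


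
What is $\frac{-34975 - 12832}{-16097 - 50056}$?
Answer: $\frac{47807}{66153} \approx 0.72267$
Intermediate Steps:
$\frac{-34975 - 12832}{-16097 - 50056} = - \frac{47807}{-66153} = \left(-47807\right) \left(- \frac{1}{66153}\right) = \frac{47807}{66153}$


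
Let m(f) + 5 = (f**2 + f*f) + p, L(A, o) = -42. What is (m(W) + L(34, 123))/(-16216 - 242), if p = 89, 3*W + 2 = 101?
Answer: -370/2743 ≈ -0.13489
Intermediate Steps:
W = 33 (W = -2/3 + (1/3)*101 = -2/3 + 101/3 = 33)
m(f) = 84 + 2*f**2 (m(f) = -5 + ((f**2 + f*f) + 89) = -5 + ((f**2 + f**2) + 89) = -5 + (2*f**2 + 89) = -5 + (89 + 2*f**2) = 84 + 2*f**2)
(m(W) + L(34, 123))/(-16216 - 242) = ((84 + 2*33**2) - 42)/(-16216 - 242) = ((84 + 2*1089) - 42)/(-16458) = ((84 + 2178) - 42)*(-1/16458) = (2262 - 42)*(-1/16458) = 2220*(-1/16458) = -370/2743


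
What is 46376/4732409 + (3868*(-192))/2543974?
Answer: -9081744920/32190175009 ≈ -0.28213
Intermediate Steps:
46376/4732409 + (3868*(-192))/2543974 = 46376*(1/4732409) - 742656*1/2543974 = 248/25307 - 371328/1271987 = -9081744920/32190175009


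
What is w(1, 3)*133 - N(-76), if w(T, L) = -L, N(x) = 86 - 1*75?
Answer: -410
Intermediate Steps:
N(x) = 11 (N(x) = 86 - 75 = 11)
w(1, 3)*133 - N(-76) = -1*3*133 - 1*11 = -3*133 - 11 = -399 - 11 = -410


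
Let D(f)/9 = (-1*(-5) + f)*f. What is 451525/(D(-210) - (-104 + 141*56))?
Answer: 451525/379658 ≈ 1.1893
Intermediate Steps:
D(f) = 9*f*(5 + f) (D(f) = 9*((-1*(-5) + f)*f) = 9*((5 + f)*f) = 9*(f*(5 + f)) = 9*f*(5 + f))
451525/(D(-210) - (-104 + 141*56)) = 451525/(9*(-210)*(5 - 210) - (-104 + 141*56)) = 451525/(9*(-210)*(-205) - (-104 + 7896)) = 451525/(387450 - 1*7792) = 451525/(387450 - 7792) = 451525/379658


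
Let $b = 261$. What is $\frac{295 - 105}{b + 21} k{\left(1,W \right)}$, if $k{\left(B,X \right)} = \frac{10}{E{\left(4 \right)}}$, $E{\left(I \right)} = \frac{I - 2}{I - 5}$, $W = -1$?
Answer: $- \frac{475}{141} \approx -3.3688$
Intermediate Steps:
$E{\left(I \right)} = \frac{-2 + I}{-5 + I}$
$k{\left(B,X \right)} = -5$ ($k{\left(B,X \right)} = \frac{10}{\frac{1}{-5 + 4} \left(-2 + 4\right)} = \frac{10}{\frac{1}{-1} \cdot 2} = \frac{10}{\left(-1\right) 2} = \frac{10}{-2} = 10 \left(- \frac{1}{2}\right) = -5$)
$\frac{295 - 105}{b + 21} k{\left(1,W \right)} = \frac{295 - 105}{261 + 21} \left(-5\right) = \frac{190}{282} \left(-5\right) = 190 \cdot \frac{1}{282} \left(-5\right) = \frac{95}{141} \left(-5\right) = - \frac{475}{141}$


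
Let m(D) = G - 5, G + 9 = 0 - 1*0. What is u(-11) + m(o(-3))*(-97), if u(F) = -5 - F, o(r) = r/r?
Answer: 1364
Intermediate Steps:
o(r) = 1
G = -9 (G = -9 + (0 - 1*0) = -9 + (0 + 0) = -9 + 0 = -9)
m(D) = -14 (m(D) = -9 - 5 = -14)
u(-11) + m(o(-3))*(-97) = (-5 - 1*(-11)) - 14*(-97) = (-5 + 11) + 1358 = 6 + 1358 = 1364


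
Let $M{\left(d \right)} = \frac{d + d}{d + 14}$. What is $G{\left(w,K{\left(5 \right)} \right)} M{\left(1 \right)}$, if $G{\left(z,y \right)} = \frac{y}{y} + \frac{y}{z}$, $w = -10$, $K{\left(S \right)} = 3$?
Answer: $\frac{7}{75} \approx 0.093333$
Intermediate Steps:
$G{\left(z,y \right)} = 1 + \frac{y}{z}$
$M{\left(d \right)} = \frac{2 d}{14 + d}$
$G{\left(w,K{\left(5 \right)} \right)} M{\left(1 \right)} = \frac{3 - 10}{-10} \cdot 2 \cdot 1 \frac{1}{14 + 1} = \left(- \frac{1}{10}\right) \left(-7\right) 2 \cdot 1 \cdot \frac{1}{15} = \frac{7 \cdot 2 \cdot 1 \cdot \frac{1}{15}}{10} = \frac{7}{10} \cdot \frac{2}{15} = \frac{7}{75}$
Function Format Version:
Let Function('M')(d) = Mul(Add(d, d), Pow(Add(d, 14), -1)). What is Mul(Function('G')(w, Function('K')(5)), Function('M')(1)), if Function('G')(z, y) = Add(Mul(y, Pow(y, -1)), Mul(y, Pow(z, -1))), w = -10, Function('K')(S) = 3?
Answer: Rational(7, 75) ≈ 0.093333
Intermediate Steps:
Function('G')(z, y) = Add(1, Mul(y, Pow(z, -1)))
Function('M')(d) = Mul(2, d, Pow(Add(14, d), -1)) (Function('M')(d) = Mul(Mul(2, d), Pow(Add(14, d), -1)) = Mul(2, d, Pow(Add(14, d), -1)))
Mul(Function('G')(w, Function('K')(5)), Function('M')(1)) = Mul(Mul(Pow(-10, -1), Add(3, -10)), Mul(2, 1, Pow(Add(14, 1), -1))) = Mul(Mul(Rational(-1, 10), -7), Mul(2, 1, Pow(15, -1))) = Mul(Rational(7, 10), Mul(2, 1, Rational(1, 15))) = Mul(Rational(7, 10), Rational(2, 15)) = Rational(7, 75)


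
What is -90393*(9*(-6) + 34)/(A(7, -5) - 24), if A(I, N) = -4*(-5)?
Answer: -451965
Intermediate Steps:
A(I, N) = 20
-90393*(9*(-6) + 34)/(A(7, -5) - 24) = -90393*(9*(-6) + 34)/(20 - 24) = -90393*(-54 + 34)/(-4) = -(-1807860)*(-1)/4 = -90393*5 = -451965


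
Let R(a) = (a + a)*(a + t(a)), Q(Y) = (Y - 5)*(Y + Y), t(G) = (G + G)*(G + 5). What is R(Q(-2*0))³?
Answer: 0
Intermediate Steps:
t(G) = 2*G*(5 + G) (t(G) = (2*G)*(5 + G) = 2*G*(5 + G))
Q(Y) = 2*Y*(-5 + Y) (Q(Y) = (-5 + Y)*(2*Y) = 2*Y*(-5 + Y))
R(a) = 2*a*(a + 2*a*(5 + a)) (R(a) = (a + a)*(a + 2*a*(5 + a)) = (2*a)*(a + 2*a*(5 + a)) = 2*a*(a + 2*a*(5 + a)))
R(Q(-2*0))³ = ((2*(-2*0)*(-5 - 2*0))²*(22 + 4*(2*(-2*0)*(-5 - 2*0))))³ = ((2*0*(-5 + 0))²*(22 + 4*(2*0*(-5 + 0))))³ = ((2*0*(-5))²*(22 + 4*(2*0*(-5))))³ = (0²*(22 + 4*0))³ = (0*(22 + 0))³ = (0*22)³ = 0³ = 0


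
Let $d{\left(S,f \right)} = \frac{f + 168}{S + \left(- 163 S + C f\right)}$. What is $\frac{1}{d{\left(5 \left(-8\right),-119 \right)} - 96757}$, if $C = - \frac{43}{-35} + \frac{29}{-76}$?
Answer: $- \frac{2424099}{234548528323} \approx -1.0335 \cdot 10^{-5}$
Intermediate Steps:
$C = \frac{2253}{2660}$ ($C = \left(-43\right) \left(- \frac{1}{35}\right) + 29 \left(- \frac{1}{76}\right) = \frac{43}{35} - \frac{29}{76} = \frac{2253}{2660} \approx 0.84699$)
$d{\left(S,f \right)} = \frac{168 + f}{- 162 S + \frac{2253 f}{2660}}$ ($d{\left(S,f \right)} = \frac{f + 168}{S - \left(163 S - \frac{2253 f}{2660}\right)} = \frac{168 + f}{- 162 S + \frac{2253 f}{2660}}$)
$\frac{1}{d{\left(5 \left(-8\right),-119 \right)} - 96757} = \frac{1}{\frac{2660 \left(168 - 119\right)}{3 \left(- 143640 \cdot 5 \left(-8\right) + 751 \left(-119\right)\right)} - 96757} = \frac{1}{\frac{2660}{3} \frac{1}{\left(-143640\right) \left(-40\right) - 89369} \cdot 49 - 96757} = \frac{1}{\frac{2660}{3} \frac{1}{5745600 - 89369} \cdot 49 - 96757} = \frac{1}{\frac{2660}{3} \cdot \frac{1}{5656231} \cdot 49 - 96757} = \frac{1}{\frac{18620}{2424099} - 96757} = \frac{1}{- \frac{234548528323}{2424099}} = - \frac{2424099}{234548528323}$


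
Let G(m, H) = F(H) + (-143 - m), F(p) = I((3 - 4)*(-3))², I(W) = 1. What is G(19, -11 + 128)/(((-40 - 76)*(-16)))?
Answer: -161/1856 ≈ -0.086746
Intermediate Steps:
F(p) = 1 (F(p) = 1² = 1)
G(m, H) = -142 - m (G(m, H) = 1 + (-143 - m) = -142 - m)
G(19, -11 + 128)/(((-40 - 76)*(-16))) = (-142 - 1*19)/(((-40 - 76)*(-16))) = (-142 - 19)/((-116*(-16))) = -161/1856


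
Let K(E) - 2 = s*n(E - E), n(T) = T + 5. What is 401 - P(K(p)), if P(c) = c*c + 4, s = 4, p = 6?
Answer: -87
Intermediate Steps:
n(T) = 5 + T
K(E) = 22 (K(E) = 2 + 4*(5 + (E - E)) = 2 + 4*(5 + 0) = 2 + 4*5 = 2 + 20 = 22)
P(c) = 4 + c**2 (P(c) = c**2 + 4 = 4 + c**2)
401 - P(K(p)) = 401 - (4 + 22**2) = 401 - (4 + 484) = 401 - 1*488 = 401 - 488 = -87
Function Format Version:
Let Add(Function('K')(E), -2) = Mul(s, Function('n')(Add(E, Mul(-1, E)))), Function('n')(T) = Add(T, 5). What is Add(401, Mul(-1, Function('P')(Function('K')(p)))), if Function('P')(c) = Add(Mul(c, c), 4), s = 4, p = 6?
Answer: -87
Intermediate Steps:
Function('n')(T) = Add(5, T)
Function('K')(E) = 22 (Function('K')(E) = Add(2, Mul(4, Add(5, Add(E, Mul(-1, E))))) = Add(2, Mul(4, Add(5, 0))) = Add(2, Mul(4, 5)) = Add(2, 20) = 22)
Function('P')(c) = Add(4, Pow(c, 2)) (Function('P')(c) = Add(Pow(c, 2), 4) = Add(4, Pow(c, 2)))
Add(401, Mul(-1, Function('P')(Function('K')(p)))) = Add(401, Mul(-1, Add(4, Pow(22, 2)))) = Add(401, Mul(-1, Add(4, 484))) = Add(401, Mul(-1, 488)) = Add(401, -488) = -87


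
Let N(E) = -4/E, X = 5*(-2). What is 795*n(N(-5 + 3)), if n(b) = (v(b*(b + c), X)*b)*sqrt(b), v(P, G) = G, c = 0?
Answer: -15900*sqrt(2) ≈ -22486.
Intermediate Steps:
X = -10
n(b) = -10*b**(3/2) (n(b) = (-10*b)*sqrt(b) = -10*b**(3/2))
795*n(N(-5 + 3)) = 795*(-10*8*(-1/(-5 + 3))**(3/2)) = 795*(-10*8*(-1/(-2))**(3/2)) = 795*(-10*2*sqrt(2)) = 795*(-20*sqrt(2)) = -15900*sqrt(2)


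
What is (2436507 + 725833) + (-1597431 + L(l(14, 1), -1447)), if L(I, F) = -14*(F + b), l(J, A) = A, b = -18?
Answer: 1585419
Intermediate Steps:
L(I, F) = 252 - 14*F (L(I, F) = -14*(F - 18) = -14*(-18 + F) = 252 - 14*F)
(2436507 + 725833) + (-1597431 + L(l(14, 1), -1447)) = (2436507 + 725833) + (-1597431 + (252 - 14*(-1447))) = 3162340 + (-1597431 + (252 + 20258)) = 3162340 + (-1597431 + 20510) = 3162340 - 1576921 = 1585419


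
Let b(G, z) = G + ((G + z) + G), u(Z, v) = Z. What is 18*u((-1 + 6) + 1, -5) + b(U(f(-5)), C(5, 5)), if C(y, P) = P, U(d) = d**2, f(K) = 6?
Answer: 221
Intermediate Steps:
b(G, z) = z + 3*G (b(G, z) = G + (z + 2*G) = z + 3*G)
18*u((-1 + 6) + 1, -5) + b(U(f(-5)), C(5, 5)) = 18*((-1 + 6) + 1) + (5 + 3*6**2) = 18*(5 + 1) + (5 + 3*36) = 18*6 + (5 + 108) = 108 + 113 = 221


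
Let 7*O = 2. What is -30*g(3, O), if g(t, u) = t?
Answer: -90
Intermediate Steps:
O = 2/7 (O = (1/7)*2 = 2/7 ≈ 0.28571)
-30*g(3, O) = -30*3 = -90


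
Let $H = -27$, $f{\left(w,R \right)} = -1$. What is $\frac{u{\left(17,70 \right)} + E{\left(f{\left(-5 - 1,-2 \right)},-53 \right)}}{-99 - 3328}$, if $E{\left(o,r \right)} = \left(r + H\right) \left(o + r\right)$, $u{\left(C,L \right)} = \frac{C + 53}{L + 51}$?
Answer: $- \frac{22730}{18029} \approx -1.2607$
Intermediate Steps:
$u{\left(C,L \right)} = \frac{53 + C}{51 + L}$
$E{\left(o,r \right)} = \left(-27 + r\right) \left(o + r\right)$ ($E{\left(o,r \right)} = \left(r - 27\right) \left(o + r\right) = \left(-27 + r\right) \left(o + r\right)$)
$\frac{u{\left(17,70 \right)} + E{\left(f{\left(-5 - 1,-2 \right)},-53 \right)}}{-99 - 3328} = \frac{\frac{53 + 17}{51 + 70} - \left(-1511 - 2809\right)}{-99 - 3328} = \frac{\frac{1}{121} \cdot 70 + \left(2809 + 27 + 1431 + 53\right)}{-3427} = \left(\frac{1}{121} \cdot 70 + 4320\right) \left(- \frac{1}{3427}\right) = \left(\frac{70}{121} + 4320\right) \left(- \frac{1}{3427}\right) = \frac{522790}{121} \left(- \frac{1}{3427}\right) = - \frac{22730}{18029}$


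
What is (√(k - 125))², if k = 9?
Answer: -116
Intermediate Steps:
(√(k - 125))² = (√(9 - 125))² = (√(-116))² = (2*I*√29)² = -116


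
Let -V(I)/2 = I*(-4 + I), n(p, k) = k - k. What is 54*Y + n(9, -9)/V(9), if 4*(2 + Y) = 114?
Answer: 1431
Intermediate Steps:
n(p, k) = 0
Y = 53/2 (Y = -2 + (¼)*114 = -2 + 57/2 = 53/2 ≈ 26.500)
V(I) = -2*I*(-4 + I)
54*Y + n(9, -9)/V(9) = 54*(53/2) + 0/((2*9*(4 - 1*9))) = 1431 + 0/((2*9*(4 - 9))) = 1431 + 0/((2*9*(-5))) = 1431 + 0/(-90) = 1431 + 0*(-1/90) = 1431 + 0 = 1431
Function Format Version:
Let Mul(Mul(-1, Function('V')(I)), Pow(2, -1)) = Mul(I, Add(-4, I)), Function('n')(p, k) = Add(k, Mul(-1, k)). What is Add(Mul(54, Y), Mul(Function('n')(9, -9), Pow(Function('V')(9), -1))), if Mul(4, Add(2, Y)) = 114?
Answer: 1431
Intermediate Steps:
Function('n')(p, k) = 0
Y = Rational(53, 2) (Y = Add(-2, Mul(Rational(1, 4), 114)) = Add(-2, Rational(57, 2)) = Rational(53, 2) ≈ 26.500)
Function('V')(I) = Mul(-2, I, Add(-4, I)) (Function('V')(I) = Mul(-2, Mul(I, Add(-4, I))) = Mul(-2, I, Add(-4, I)))
Add(Mul(54, Y), Mul(Function('n')(9, -9), Pow(Function('V')(9), -1))) = Add(Mul(54, Rational(53, 2)), Mul(0, Pow(Mul(2, 9, Add(4, Mul(-1, 9))), -1))) = Add(1431, Mul(0, Pow(Mul(2, 9, Add(4, -9)), -1))) = Add(1431, Mul(0, Pow(Mul(2, 9, -5), -1))) = Add(1431, Mul(0, Pow(-90, -1))) = Add(1431, Mul(0, Rational(-1, 90))) = Add(1431, 0) = 1431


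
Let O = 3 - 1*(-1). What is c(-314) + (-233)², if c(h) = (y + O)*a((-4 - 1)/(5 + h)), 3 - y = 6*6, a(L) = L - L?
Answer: 54289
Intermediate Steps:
a(L) = 0
O = 4 (O = 3 + 1 = 4)
y = -33 (y = 3 - 6*6 = 3 - 1*36 = 3 - 36 = -33)
c(h) = 0 (c(h) = (-33 + 4)*0 = -29*0 = 0)
c(-314) + (-233)² = 0 + (-233)² = 0 + 54289 = 54289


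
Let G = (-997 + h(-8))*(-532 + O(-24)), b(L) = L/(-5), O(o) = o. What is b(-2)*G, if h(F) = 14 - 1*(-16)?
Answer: 1075304/5 ≈ 2.1506e+5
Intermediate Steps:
h(F) = 30 (h(F) = 14 + 16 = 30)
b(L) = -L/5 (b(L) = L*(-1/5) = -L/5)
G = 537652 (G = (-997 + 30)*(-532 - 24) = -967*(-556) = 537652)
b(-2)*G = -1/5*(-2)*537652 = (2/5)*537652 = 1075304/5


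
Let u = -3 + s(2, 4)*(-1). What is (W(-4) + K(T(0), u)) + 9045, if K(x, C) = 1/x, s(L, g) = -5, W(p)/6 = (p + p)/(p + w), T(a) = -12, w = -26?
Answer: 542791/60 ≈ 9046.5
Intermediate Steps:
W(p) = 12*p/(-26 + p) (W(p) = 6*((p + p)/(p - 26)) = 6*((2*p)/(-26 + p)) = 6*(2*p/(-26 + p)) = 12*p/(-26 + p))
u = 2 (u = -3 - 5*(-1) = -3 + 5 = 2)
(W(-4) + K(T(0), u)) + 9045 = (12*(-4)/(-26 - 4) + 1/(-12)) + 9045 = (12*(-4)/(-30) - 1/12) + 9045 = (12*(-4)*(-1/30) - 1/12) + 9045 = (8/5 - 1/12) + 9045 = 91/60 + 9045 = 542791/60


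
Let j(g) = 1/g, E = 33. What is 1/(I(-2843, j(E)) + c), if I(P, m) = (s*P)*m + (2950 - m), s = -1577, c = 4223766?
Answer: 11/47988346 ≈ 2.2922e-7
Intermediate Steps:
I(P, m) = 2950 - m - 1577*P*m (I(P, m) = (-1577*P)*m + (2950 - m) = -1577*P*m + (2950 - m) = 2950 - m - 1577*P*m)
1/(I(-2843, j(E)) + c) = 1/((2950 - 1/33 - 1577*(-2843)/33) + 4223766) = 1/((2950 - 1*1/33 - 1577*(-2843)*1/33) + 4223766) = 1/((2950 - 1/33 + 4483411/33) + 4223766) = 1/(1526920/11 + 4223766) = 1/(47988346/11) = 11/47988346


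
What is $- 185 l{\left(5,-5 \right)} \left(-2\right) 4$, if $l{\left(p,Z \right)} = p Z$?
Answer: $-37000$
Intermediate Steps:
$l{\left(p,Z \right)} = Z p$
$- 185 l{\left(5,-5 \right)} \left(-2\right) 4 = - 185 \left(-5\right) 5 \left(-2\right) 4 = - 185 \left(-25\right) \left(-2\right) 4 = - 185 \cdot 50 \cdot 4 = \left(-185\right) 200 = -37000$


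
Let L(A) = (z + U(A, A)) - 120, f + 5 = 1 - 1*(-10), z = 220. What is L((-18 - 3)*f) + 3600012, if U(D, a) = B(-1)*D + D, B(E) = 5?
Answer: 3599356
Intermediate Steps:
f = 6 (f = -5 + (1 - 1*(-10)) = -5 + (1 + 10) = -5 + 11 = 6)
U(D, a) = 6*D (U(D, a) = 5*D + D = 6*D)
L(A) = 100 + 6*A (L(A) = (220 + 6*A) - 120 = 100 + 6*A)
L((-18 - 3)*f) + 3600012 = (100 + 6*((-18 - 3)*6)) + 3600012 = (100 + 6*(-21*6)) + 3600012 = (100 + 6*(-126)) + 3600012 = (100 - 756) + 3600012 = -656 + 3600012 = 3599356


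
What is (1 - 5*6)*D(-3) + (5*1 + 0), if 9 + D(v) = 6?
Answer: 92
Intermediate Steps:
D(v) = -3 (D(v) = -9 + 6 = -3)
(1 - 5*6)*D(-3) + (5*1 + 0) = (1 - 5*6)*(-3) + (5*1 + 0) = (1 - 30)*(-3) + (5 + 0) = -29*(-3) + 5 = 87 + 5 = 92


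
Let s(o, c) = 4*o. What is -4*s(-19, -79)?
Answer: 304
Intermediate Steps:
-4*s(-19, -79) = -16*(-19) = -4*(-76) = 304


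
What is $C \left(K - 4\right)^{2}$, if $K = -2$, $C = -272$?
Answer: $-9792$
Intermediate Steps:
$C \left(K - 4\right)^{2} = - 272 \left(-2 - 4\right)^{2} = - 272 \left(-6\right)^{2} = \left(-272\right) 36 = -9792$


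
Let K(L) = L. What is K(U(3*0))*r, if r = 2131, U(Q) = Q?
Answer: 0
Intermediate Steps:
K(U(3*0))*r = (3*0)*2131 = 0*2131 = 0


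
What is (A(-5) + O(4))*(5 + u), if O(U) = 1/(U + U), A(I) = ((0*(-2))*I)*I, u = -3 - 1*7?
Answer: -5/8 ≈ -0.62500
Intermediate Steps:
u = -10 (u = -3 - 7 = -10)
A(I) = 0 (A(I) = (0*I)*I = 0*I = 0)
O(U) = 1/(2*U)
(A(-5) + O(4))*(5 + u) = (0 + (½)/4)*(5 - 10) = (0 + (½)*(¼))*(-5) = (0 + ⅛)*(-5) = (⅛)*(-5) = -5/8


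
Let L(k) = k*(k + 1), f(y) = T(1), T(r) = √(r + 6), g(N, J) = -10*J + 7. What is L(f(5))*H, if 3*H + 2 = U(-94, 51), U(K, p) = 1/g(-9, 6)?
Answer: -749/159 - 107*√7/159 ≈ -6.4912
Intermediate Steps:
g(N, J) = 7 - 10*J
T(r) = √(6 + r)
f(y) = √7 (f(y) = √(6 + 1) = √7)
L(k) = k*(1 + k)
U(K, p) = -1/53 (U(K, p) = 1/(7 - 10*6) = 1/(7 - 60) = 1/(-53) = -1/53)
H = -107/159 (H = -⅔ + (⅓)*(-1/53) = -⅔ - 1/159 = -107/159 ≈ -0.67296)
L(f(5))*H = (√7*(1 + √7))*(-107/159) = -107*√7*(1 + √7)/159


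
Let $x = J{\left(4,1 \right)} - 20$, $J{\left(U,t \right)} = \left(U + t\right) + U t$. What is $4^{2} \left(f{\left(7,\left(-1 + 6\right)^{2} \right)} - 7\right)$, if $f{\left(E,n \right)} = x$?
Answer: $-288$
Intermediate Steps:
$J{\left(U,t \right)} = U + t + U t$
$x = -11$ ($x = \left(4 + 1 + 4 \cdot 1\right) - 20 = \left(4 + 1 + 4\right) - 20 = 9 - 20 = -11$)
$f{\left(E,n \right)} = -11$
$4^{2} \left(f{\left(7,\left(-1 + 6\right)^{2} \right)} - 7\right) = 4^{2} \left(-11 - 7\right) = 16 \left(-18\right) = -288$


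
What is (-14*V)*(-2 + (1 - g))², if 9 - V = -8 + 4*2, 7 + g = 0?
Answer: -4536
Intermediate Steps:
g = -7 (g = -7 + 0 = -7)
V = 9 (V = 9 - (-8 + 4*2) = 9 - (-8 + 8) = 9 - 1*0 = 9 + 0 = 9)
(-14*V)*(-2 + (1 - g))² = (-14*9)*(-2 + (1 - 1*(-7)))² = -126*(-2 + (1 + 7))² = -126*(-2 + 8)² = -126*6² = -126*36 = -4536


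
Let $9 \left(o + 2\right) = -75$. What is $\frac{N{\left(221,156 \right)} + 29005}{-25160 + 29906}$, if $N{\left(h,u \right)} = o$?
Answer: $\frac{43492}{7119} \approx 6.1093$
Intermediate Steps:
$o = - \frac{31}{3}$ ($o = -2 + \frac{1}{9} \left(-75\right) = -2 - \frac{25}{3} = - \frac{31}{3} \approx -10.333$)
$N{\left(h,u \right)} = - \frac{31}{3}$
$\frac{N{\left(221,156 \right)} + 29005}{-25160 + 29906} = \frac{- \frac{31}{3} + 29005}{-25160 + 29906} = \frac{86984}{3 \cdot 4746} = \frac{86984}{3} \cdot \frac{1}{4746} = \frac{43492}{7119}$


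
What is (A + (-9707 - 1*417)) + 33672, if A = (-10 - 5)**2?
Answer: 23773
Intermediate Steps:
A = 225 (A = (-15)**2 = 225)
(A + (-9707 - 1*417)) + 33672 = (225 + (-9707 - 1*417)) + 33672 = (225 + (-9707 - 417)) + 33672 = (225 - 10124) + 33672 = -9899 + 33672 = 23773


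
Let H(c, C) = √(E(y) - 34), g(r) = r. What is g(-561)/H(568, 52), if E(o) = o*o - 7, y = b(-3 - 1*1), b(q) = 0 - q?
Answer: 561*I/5 ≈ 112.2*I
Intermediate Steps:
b(q) = -q
y = 4 (y = -(-3 - 1*1) = -(-3 - 1) = -1*(-4) = 4)
E(o) = -7 + o² (E(o) = o² - 7 = -7 + o²)
H(c, C) = 5*I (H(c, C) = √((-7 + 4²) - 34) = √((-7 + 16) - 34) = √(9 - 34) = √(-25) = 5*I)
g(-561)/H(568, 52) = -561*(-I/5) = -(-561)*I/5 = 561*I/5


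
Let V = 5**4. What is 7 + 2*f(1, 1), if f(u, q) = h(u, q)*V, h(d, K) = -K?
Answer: -1243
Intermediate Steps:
V = 625
f(u, q) = -625*q (f(u, q) = -q*625 = -625*q)
7 + 2*f(1, 1) = 7 + 2*(-625*1) = 7 + 2*(-625) = 7 - 1250 = -1243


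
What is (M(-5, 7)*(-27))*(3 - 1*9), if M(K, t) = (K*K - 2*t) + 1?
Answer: 1944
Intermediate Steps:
M(K, t) = 1 + K**2 - 2*t (M(K, t) = (K**2 - 2*t) + 1 = 1 + K**2 - 2*t)
(M(-5, 7)*(-27))*(3 - 1*9) = ((1 + (-5)**2 - 2*7)*(-27))*(3 - 1*9) = ((1 + 25 - 14)*(-27))*(3 - 9) = (12*(-27))*(-6) = -324*(-6) = 1944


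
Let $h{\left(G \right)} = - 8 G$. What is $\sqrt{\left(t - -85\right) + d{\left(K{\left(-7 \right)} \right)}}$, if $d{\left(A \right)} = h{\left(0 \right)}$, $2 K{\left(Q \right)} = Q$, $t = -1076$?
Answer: $i \sqrt{991} \approx 31.48 i$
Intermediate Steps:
$K{\left(Q \right)} = \frac{Q}{2}$
$d{\left(A \right)} = 0$ ($d{\left(A \right)} = \left(-8\right) 0 = 0$)
$\sqrt{\left(t - -85\right) + d{\left(K{\left(-7 \right)} \right)}} = \sqrt{\left(-1076 - -85\right) + 0} = \sqrt{\left(-1076 + 85\right) + 0} = \sqrt{-991 + 0} = \sqrt{-991} = i \sqrt{991}$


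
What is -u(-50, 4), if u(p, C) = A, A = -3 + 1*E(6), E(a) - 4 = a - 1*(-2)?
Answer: -9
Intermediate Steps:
E(a) = 6 + a (E(a) = 4 + (a - 1*(-2)) = 4 + (a + 2) = 4 + (2 + a) = 6 + a)
A = 9 (A = -3 + 1*(6 + 6) = -3 + 1*12 = -3 + 12 = 9)
u(p, C) = 9
-u(-50, 4) = -1*9 = -9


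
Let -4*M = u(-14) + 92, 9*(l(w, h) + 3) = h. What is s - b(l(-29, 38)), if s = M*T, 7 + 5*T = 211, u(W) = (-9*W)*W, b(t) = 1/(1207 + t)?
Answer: 927247683/54370 ≈ 17054.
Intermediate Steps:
l(w, h) = -3 + h/9
u(W) = -9*W**2
T = 204/5 (T = -7/5 + (1/5)*211 = -7/5 + 211/5 = 204/5 ≈ 40.800)
M = 418 (M = -(-9*(-14)**2 + 92)/4 = -(-9*196 + 92)/4 = -(-1764 + 92)/4 = -1/4*(-1672) = 418)
s = 85272/5 (s = 418*(204/5) = 85272/5 ≈ 17054.)
s - b(l(-29, 38)) = 85272/5 - 1/(1207 + (-3 + (1/9)*38)) = 85272/5 - 1/(1207 + (-3 + 38/9)) = 85272/5 - 1/(1207 + 11/9) = 85272/5 - 1/10874/9 = 85272/5 - 1*9/10874 = 85272/5 - 9/10874 = 927247683/54370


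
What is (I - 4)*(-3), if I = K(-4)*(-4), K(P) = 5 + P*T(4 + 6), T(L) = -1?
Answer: 120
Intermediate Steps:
K(P) = 5 - P (K(P) = 5 + P*(-1) = 5 - P)
I = -36 (I = (5 - 1*(-4))*(-4) = (5 + 4)*(-4) = 9*(-4) = -36)
(I - 4)*(-3) = (-36 - 4)*(-3) = -40*(-3) = 120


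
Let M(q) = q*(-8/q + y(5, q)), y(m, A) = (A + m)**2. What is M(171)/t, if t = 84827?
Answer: 5296888/84827 ≈ 62.443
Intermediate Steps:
M(q) = q*((5 + q)**2 - 8/q) (M(q) = q*(-8/q + (q + 5)**2) = q*(-8/q + (5 + q)**2) = q*((5 + q)**2 - 8/q))
M(171)/t = (-8 + 171*(5 + 171)**2)/84827 = (-8 + 171*176**2)*(1/84827) = (-8 + 171*30976)*(1/84827) = (-8 + 5296896)*(1/84827) = 5296888*(1/84827) = 5296888/84827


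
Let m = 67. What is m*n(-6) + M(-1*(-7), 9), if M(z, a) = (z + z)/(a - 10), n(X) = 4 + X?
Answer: -148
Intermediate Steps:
M(z, a) = 2*z/(-10 + a) (M(z, a) = (2*z)/(-10 + a) = 2*z/(-10 + a))
m*n(-6) + M(-1*(-7), 9) = 67*(4 - 6) + 2*(-1*(-7))/(-10 + 9) = 67*(-2) + 2*7/(-1) = -134 + 2*7*(-1) = -134 - 14 = -148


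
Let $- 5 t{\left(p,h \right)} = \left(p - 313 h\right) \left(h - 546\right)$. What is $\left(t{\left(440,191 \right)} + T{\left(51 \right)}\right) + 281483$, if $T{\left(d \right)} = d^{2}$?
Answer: $-3929269$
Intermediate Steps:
$t{\left(p,h \right)} = - \frac{\left(-546 + h\right) \left(p - 313 h\right)}{5}$ ($t{\left(p,h \right)} = - \frac{\left(p - 313 h\right) \left(h - 546\right)}{5} = - \frac{\left(p - 313 h\right) \left(-546 + h\right)}{5} = - \frac{\left(-546 + h\right) \left(p - 313 h\right)}{5}$)
$\left(t{\left(440,191 \right)} + T{\left(51 \right)}\right) + 281483 = \left(\left(\left(- \frac{170898}{5}\right) 191 + \frac{313 \cdot 191^{2}}{5} + \frac{546}{5} \cdot 440 - \frac{191}{5} \cdot 440\right) + 51^{2}\right) + 281483 = \left(\left(- \frac{32641518}{5} + \frac{313}{5} \cdot 36481 + 48048 - 16808\right) + 2601\right) + 281483 = \left(\left(- \frac{32641518}{5} + \frac{11418553}{5} + 48048 - 16808\right) + 2601\right) + 281483 = \left(-4213353 + 2601\right) + 281483 = -4210752 + 281483 = -3929269$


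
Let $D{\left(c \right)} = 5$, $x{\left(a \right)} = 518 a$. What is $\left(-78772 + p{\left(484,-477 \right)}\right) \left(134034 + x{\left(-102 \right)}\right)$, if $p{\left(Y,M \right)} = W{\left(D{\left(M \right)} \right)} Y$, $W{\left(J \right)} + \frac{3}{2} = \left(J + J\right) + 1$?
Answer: $-6022780452$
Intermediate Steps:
$W{\left(J \right)} = - \frac{1}{2} + 2 J$ ($W{\left(J \right)} = - \frac{3}{2} + \left(\left(J + J\right) + 1\right) = - \frac{3}{2} + \left(2 J + 1\right) = - \frac{3}{2} + \left(1 + 2 J\right) = - \frac{1}{2} + 2 J$)
$p{\left(Y,M \right)} = \frac{19 Y}{2}$ ($p{\left(Y,M \right)} = \left(- \frac{1}{2} + 2 \cdot 5\right) Y = \left(- \frac{1}{2} + 10\right) Y = \frac{19 Y}{2}$)
$\left(-78772 + p{\left(484,-477 \right)}\right) \left(134034 + x{\left(-102 \right)}\right) = \left(-78772 + \frac{19}{2} \cdot 484\right) \left(134034 + 518 \left(-102\right)\right) = \left(-78772 + 4598\right) \left(134034 - 52836\right) = \left(-74174\right) 81198 = -6022780452$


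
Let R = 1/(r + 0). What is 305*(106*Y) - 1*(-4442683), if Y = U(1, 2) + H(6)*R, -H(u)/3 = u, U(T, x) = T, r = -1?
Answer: 5056953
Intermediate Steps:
H(u) = -3*u
R = -1 (R = 1/(-1 + 0) = 1/(-1) = -1)
Y = 19 (Y = 1 - 3*6*(-1) = 1 - 18*(-1) = 1 + 18 = 19)
305*(106*Y) - 1*(-4442683) = 305*(106*19) - 1*(-4442683) = 305*2014 + 4442683 = 614270 + 4442683 = 5056953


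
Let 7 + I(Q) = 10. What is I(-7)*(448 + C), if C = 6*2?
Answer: 1380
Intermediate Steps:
I(Q) = 3 (I(Q) = -7 + 10 = 3)
C = 12
I(-7)*(448 + C) = 3*(448 + 12) = 3*460 = 1380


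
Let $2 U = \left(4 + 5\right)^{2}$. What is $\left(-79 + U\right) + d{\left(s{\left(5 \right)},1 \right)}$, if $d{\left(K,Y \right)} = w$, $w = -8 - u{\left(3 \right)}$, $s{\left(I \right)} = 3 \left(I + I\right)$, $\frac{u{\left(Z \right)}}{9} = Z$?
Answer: $- \frac{147}{2} \approx -73.5$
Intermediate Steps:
$u{\left(Z \right)} = 9 Z$
$s{\left(I \right)} = 6 I$ ($s{\left(I \right)} = 3 \cdot 2 I = 6 I$)
$U = \frac{81}{2}$ ($U = \frac{\left(4 + 5\right)^{2}}{2} = \frac{9^{2}}{2} = \frac{1}{2} \cdot 81 = \frac{81}{2} \approx 40.5$)
$w = -35$ ($w = -8 - 9 \cdot 3 = -8 - 27 = -35$)
$d{\left(K,Y \right)} = -35$
$\left(-79 + U\right) + d{\left(s{\left(5 \right)},1 \right)} = \left(-79 + \frac{81}{2}\right) - 35 = - \frac{77}{2} - 35 = - \frac{147}{2}$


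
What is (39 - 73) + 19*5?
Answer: 61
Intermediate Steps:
(39 - 73) + 19*5 = -34 + 95 = 61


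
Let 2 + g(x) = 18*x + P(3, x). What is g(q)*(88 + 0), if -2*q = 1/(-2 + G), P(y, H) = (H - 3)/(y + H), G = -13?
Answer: -95216/455 ≈ -209.27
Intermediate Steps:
P(y, H) = (-3 + H)/(H + y)
q = 1/30 (q = -1/(2*(-2 - 13)) = -1/2/(-15) = -1/2*(-1/15) = 1/30 ≈ 0.033333)
g(x) = -2 + 18*x + (-3 + x)/(3 + x) (g(x) = -2 + (18*x + (-3 + x)/(x + 3)) = -2 + (18*x + (-3 + x)/(3 + x)) = -2 + 18*x + (-3 + x)/(3 + x))
g(q)*(88 + 0) = ((-9 + 18*(1/30)**2 + 53*(1/30))/(3 + 1/30))*(88 + 0) = ((-9 + 18*(1/900) + 53/30)/(91/30))*88 = (30*(-9 + 1/50 + 53/30)/91)*88 = ((30/91)*(-541/75))*88 = -1082/455*88 = -95216/455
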